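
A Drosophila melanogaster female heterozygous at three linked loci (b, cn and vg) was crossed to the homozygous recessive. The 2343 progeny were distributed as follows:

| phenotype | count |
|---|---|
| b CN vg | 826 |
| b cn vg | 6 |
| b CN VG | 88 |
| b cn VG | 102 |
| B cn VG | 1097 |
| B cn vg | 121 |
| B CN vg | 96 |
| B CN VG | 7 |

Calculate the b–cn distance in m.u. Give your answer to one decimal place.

9.0 m.u.

The two most frequent reciprocal classes, B cn VG and b CN vg, are the parental types, so the F1 was B cn VG / b CN vg.
The two rarest classes, B CN VG and b cn vg, are the double crossovers. Comparing them with the parentals, only the cn allele has switched, so cn is the middle locus and the order is vg – cn – b.
Crossovers in the cn–b interval produce the single-crossover classes b cn VG and B CN vg (102 + 96 = 198) plus the double crossovers (13).
RF(cn–b) = (198 + 13) / 2343 = 211/2343 = 0.0901 → 9.0 m.u.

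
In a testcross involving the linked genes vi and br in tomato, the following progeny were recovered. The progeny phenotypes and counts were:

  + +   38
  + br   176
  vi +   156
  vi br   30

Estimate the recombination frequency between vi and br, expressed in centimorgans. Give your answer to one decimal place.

The two most frequent classes, + br (176) and vi + (156), are the parental types, so the F1 was + br / vi +.
The recombinant classes are + + and vi br: 38 + 30 = 68.
Recombination frequency = 68/400 = 0.1700 ≈ 17.0%, i.e. 17.0 centimorgans.

17.0 centimorgans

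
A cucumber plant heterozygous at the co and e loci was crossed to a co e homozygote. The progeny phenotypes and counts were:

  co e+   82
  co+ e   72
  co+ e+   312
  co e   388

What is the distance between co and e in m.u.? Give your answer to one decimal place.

The two most frequent classes, co+ e+ (312) and co e (388), are the parental types, so the F1 was co+ e+ / co e.
The recombinant classes are co+ e and co e+: 72 + 82 = 154.
Recombination frequency = 154/854 = 0.1803 ≈ 18.0%, i.e. 18.0 m.u.

18.0 m.u.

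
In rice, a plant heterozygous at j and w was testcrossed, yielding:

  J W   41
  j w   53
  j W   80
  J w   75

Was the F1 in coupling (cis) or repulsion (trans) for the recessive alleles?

The two most frequent classes are J w (75) and j W (80); these are the parental (non-recombinant) types.
So the F1 carried J w on one chromosome and j W on the other — the recessive alleles are on opposite chromosomes (trans / repulsion).

trans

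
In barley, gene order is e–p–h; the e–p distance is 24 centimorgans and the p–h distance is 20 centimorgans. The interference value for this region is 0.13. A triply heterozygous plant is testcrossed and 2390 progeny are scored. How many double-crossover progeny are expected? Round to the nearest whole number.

100

Map distances give recombination frequencies of 0.240 and 0.200 for the two intervals.
With interference 0.13 (so coincidence = 0.87), expected double-crossover frequency = 0.240 × 0.200 × 0.87 = 0.04176.
Expected number = 0.04176 × 2390 = 99.81 ≈ 100.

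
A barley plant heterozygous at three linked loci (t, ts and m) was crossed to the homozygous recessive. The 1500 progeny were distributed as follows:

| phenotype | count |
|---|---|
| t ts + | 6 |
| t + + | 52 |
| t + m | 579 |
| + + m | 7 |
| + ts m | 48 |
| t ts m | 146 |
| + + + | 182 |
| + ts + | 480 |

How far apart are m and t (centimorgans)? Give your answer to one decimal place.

The two most frequent reciprocal classes, + ts + and t + m, are the parental types, so the F1 was + ts + / t + m.
The two rarest classes, t ts + and + + m, are the double crossovers. Comparing them with the parentals, only the t allele has switched, so t is the middle locus and the order is m – t – ts.
Crossovers in the m–t interval produce the single-crossover classes + ts m and t + + (48 + 52 = 100) plus the double crossovers (13).
RF(m–t) = (100 + 13) / 1500 = 113/1500 = 0.0753 → 7.5 centimorgans.

7.5 centimorgans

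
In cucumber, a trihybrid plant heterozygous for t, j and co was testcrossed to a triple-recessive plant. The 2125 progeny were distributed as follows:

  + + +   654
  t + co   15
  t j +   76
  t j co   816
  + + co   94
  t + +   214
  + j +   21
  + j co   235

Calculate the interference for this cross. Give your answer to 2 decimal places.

The two most frequent reciprocal classes, + + + and t j co, are the parental types, so the F1 was + + + / t j co.
The two rarest classes, + j + and t + co, are the double crossovers. Comparing them with the parentals, only the j allele has switched, so j is the middle locus and the order is co – j – t.
co–j: (170 + 36)/2125 = 0.0969; j–t: (449 + 36)/2125 = 0.2282.
Expected DCO frequency = 0.0969 × 0.2282 ≈ 0.02211; observed = 36/2125 ≈ 0.01694.
Coefficient of coincidence = 0.01694/0.02211 ≈ 0.77; interference = 1 − 0.77 = 0.23.

0.23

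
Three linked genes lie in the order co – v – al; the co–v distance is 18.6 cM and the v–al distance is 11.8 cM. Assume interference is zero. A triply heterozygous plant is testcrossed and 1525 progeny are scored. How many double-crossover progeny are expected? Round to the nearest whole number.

33

Map distances give recombination frequencies of 0.186 and 0.118 for the two intervals.
With no interference, expected double-crossover frequency = 0.186 × 0.118 = 0.02195.
Expected number = 0.02195 × 1525 = 33.47 ≈ 33.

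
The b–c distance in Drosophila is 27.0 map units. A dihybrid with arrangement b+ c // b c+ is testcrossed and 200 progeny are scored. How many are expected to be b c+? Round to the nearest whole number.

73

A map distance of 27.0 map units corresponds to a recombination frequency of 0.270.
The F1 is b+ c / b c+, so b c+ is a parental gamete class with expected frequency (1 − r)/2 = 0.730/2 = 0.3650.
Expected number = 0.3650 × 200 = 73.00 ≈ 73.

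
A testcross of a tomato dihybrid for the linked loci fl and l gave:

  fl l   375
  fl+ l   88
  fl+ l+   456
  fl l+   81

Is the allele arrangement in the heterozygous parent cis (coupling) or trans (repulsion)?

cis

The two most frequent classes are fl+ l+ (456) and fl l (375); these are the parental (non-recombinant) types.
So the F1 carried fl+ l+ on one chromosome and fl l on the other — the recessive alleles are on the same chromosome (cis / coupling).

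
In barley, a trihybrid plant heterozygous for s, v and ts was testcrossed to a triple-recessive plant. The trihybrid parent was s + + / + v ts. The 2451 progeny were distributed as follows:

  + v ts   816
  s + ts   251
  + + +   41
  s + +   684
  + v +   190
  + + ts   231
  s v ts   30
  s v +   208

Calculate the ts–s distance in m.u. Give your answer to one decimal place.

The two rarest classes, + + + and s v ts, are the double crossovers. Comparing them with the parentals, only the s allele has switched, so s is the middle locus and the order is ts – s – v.
Crossovers in the ts–s interval produce the single-crossover classes s + ts and + v + (251 + 190 = 441) plus the double crossovers (71).
RF(ts–s) = (441 + 71) / 2451 = 512/2451 = 0.2089 → 20.9 m.u.

20.9 m.u.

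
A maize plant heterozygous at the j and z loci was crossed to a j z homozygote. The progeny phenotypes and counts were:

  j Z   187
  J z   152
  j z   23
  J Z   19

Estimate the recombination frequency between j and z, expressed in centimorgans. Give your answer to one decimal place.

The two most frequent classes, J z (152) and j Z (187), are the parental types, so the F1 was J z / j Z.
The recombinant classes are J Z and j z: 19 + 23 = 42.
Recombination frequency = 42/381 = 0.1102 ≈ 11.0%, i.e. 11.0 centimorgans.

11.0 centimorgans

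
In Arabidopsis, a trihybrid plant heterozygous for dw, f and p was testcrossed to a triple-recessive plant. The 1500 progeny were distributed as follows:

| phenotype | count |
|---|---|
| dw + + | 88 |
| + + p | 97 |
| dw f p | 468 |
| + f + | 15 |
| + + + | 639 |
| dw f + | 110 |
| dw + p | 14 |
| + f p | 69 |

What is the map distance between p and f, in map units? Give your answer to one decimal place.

15.7 map units

The two most frequent reciprocal classes, dw f p and + + +, are the parental types, so the F1 was dw f p / + + +.
The two rarest classes, dw + p and + f +, are the double crossovers. Comparing them with the parentals, only the f allele has switched, so f is the middle locus and the order is p – f – dw.
Crossovers in the p–f interval produce the single-crossover classes dw f + and + + p (110 + 97 = 207) plus the double crossovers (29).
RF(p–f) = (207 + 29) / 1500 = 236/1500 = 0.1573 → 15.7 map units.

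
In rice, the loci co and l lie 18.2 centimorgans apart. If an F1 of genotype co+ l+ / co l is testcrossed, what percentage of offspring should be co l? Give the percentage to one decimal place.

40.9%

A map distance of 18.2 centimorgans corresponds to a recombination frequency of 0.182.
The F1 is co+ l+ / co l, so co l is a parental gamete class with expected frequency (1 − r)/2 = 0.818/2 = 0.4090.
That is 0.4090 = 40.9% of the progeny.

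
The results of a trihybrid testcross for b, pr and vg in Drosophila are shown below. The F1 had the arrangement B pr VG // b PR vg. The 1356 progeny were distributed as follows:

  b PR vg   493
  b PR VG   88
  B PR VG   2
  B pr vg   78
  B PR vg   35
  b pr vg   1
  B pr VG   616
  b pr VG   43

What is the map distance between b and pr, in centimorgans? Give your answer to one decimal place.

6.0 centimorgans

The two rarest classes, B PR VG and b pr vg, are the double crossovers. Comparing them with the parentals, only the pr allele has switched, so pr is the middle locus and the order is b – pr – vg.
Crossovers in the b–pr interval produce the single-crossover classes b pr VG and B PR vg (43 + 35 = 78) plus the double crossovers (3).
RF(b–pr) = (78 + 3) / 1356 = 81/1356 = 0.0597 → 6.0 centimorgans.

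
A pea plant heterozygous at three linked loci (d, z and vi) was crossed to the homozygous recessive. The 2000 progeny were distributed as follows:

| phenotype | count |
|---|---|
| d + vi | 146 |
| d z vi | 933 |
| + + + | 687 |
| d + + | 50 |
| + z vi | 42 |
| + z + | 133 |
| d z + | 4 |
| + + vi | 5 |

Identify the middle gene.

The two most frequent reciprocal classes, d z vi and + + +, are the parental types, so the F1 was d z vi / + + +.
The two rarest classes, d z + and + + vi, are the double crossovers. Comparing them with the parentals, only the vi allele has switched, so vi is the middle locus and the order is d – vi – z.

vi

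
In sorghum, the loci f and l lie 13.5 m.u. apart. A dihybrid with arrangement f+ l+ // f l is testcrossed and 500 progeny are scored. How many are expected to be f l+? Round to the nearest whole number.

34

A map distance of 13.5 m.u. corresponds to a recombination frequency of 0.135.
The F1 is f+ l+ / f l, so f l+ is a recombinant gamete class with expected frequency r/2 = 0.135/2 = 0.0675.
Expected number = 0.0675 × 500 = 33.75 ≈ 34.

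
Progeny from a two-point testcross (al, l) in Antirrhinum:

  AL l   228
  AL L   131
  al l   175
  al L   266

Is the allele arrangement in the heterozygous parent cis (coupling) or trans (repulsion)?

The two most frequent classes are AL l (228) and al L (266); these are the parental (non-recombinant) types.
So the F1 carried AL l on one chromosome and al L on the other — the recessive alleles are on opposite chromosomes (trans / repulsion).

trans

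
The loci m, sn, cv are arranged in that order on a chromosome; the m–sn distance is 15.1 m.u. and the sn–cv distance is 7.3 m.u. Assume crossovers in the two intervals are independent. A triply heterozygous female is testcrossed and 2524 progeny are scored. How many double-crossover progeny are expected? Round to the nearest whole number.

28

Map distances give recombination frequencies of 0.151 and 0.073 for the two intervals.
With no interference, expected double-crossover frequency = 0.151 × 0.073 = 0.01102.
Expected number = 0.01102 × 2524 = 27.82 ≈ 28.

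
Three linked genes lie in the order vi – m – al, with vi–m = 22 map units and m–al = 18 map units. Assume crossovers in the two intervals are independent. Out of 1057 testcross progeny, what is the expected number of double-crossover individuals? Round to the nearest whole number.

42

Map distances give recombination frequencies of 0.220 and 0.180 for the two intervals.
With no interference, expected double-crossover frequency = 0.220 × 0.180 = 0.03960.
Expected number = 0.03960 × 1057 = 41.86 ≈ 42.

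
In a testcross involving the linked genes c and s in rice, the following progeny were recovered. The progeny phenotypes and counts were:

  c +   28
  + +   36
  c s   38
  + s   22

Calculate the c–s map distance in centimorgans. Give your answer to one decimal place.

40.3 centimorgans

The two most frequent classes, + + (36) and c s (38), are the parental types, so the F1 was + + / c s.
The recombinant classes are + s and c +: 22 + 28 = 50.
Recombination frequency = 50/124 = 0.4032 ≈ 40.3%, i.e. 40.3 centimorgans.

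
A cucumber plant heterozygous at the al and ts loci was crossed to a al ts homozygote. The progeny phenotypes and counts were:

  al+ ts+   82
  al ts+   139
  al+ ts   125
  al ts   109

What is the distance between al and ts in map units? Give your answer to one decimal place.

42.0 map units

The two most frequent classes, al+ ts (125) and al ts+ (139), are the parental types, so the F1 was al+ ts / al ts+.
The recombinant classes are al+ ts+ and al ts: 82 + 109 = 191.
Recombination frequency = 191/455 = 0.4198 ≈ 42.0%, i.e. 42.0 map units.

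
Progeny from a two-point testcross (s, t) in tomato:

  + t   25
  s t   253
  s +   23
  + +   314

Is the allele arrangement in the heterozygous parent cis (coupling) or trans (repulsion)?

cis

The two most frequent classes are + + (314) and s t (253); these are the parental (non-recombinant) types.
So the F1 carried + + on one chromosome and s t on the other — the recessive alleles are on the same chromosome (cis / coupling).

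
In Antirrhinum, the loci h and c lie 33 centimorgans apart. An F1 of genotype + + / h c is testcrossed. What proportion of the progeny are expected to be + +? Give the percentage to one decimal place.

33.5%

A map distance of 33 centimorgans corresponds to a recombination frequency of 0.330.
The F1 is + + / h c, so + + is a parental gamete class with expected frequency (1 − r)/2 = 0.670/2 = 0.3350.
That is 0.3350 = 33.5% of the progeny.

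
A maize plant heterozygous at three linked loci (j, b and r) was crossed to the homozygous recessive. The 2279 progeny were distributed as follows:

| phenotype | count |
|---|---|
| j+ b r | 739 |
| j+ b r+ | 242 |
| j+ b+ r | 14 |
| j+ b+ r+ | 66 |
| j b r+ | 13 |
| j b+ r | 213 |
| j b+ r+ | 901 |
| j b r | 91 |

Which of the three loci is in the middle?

b

The two most frequent reciprocal classes, j b+ r+ and j+ b r, are the parental types, so the F1 was j b+ r+ / j+ b r.
The two rarest classes, j b r+ and j+ b+ r, are the double crossovers. Comparing them with the parentals, only the b allele has switched, so b is the middle locus and the order is j – b – r.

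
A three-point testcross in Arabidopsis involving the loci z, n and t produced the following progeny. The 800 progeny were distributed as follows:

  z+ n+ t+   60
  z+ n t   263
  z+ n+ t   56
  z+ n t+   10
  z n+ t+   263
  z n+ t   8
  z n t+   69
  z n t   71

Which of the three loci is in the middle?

t

The two most frequent reciprocal classes, z n+ t+ and z+ n t, are the parental types, so the F1 was z n+ t+ / z+ n t.
The two rarest classes, z n+ t and z+ n t+, are the double crossovers. Comparing them with the parentals, only the t allele has switched, so t is the middle locus and the order is n – t – z.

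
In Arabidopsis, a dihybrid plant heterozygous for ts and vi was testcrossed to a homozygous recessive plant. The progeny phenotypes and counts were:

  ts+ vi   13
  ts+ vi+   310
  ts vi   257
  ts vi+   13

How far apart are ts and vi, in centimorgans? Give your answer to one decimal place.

4.4 centimorgans

The two most frequent classes, ts+ vi+ (310) and ts vi (257), are the parental types, so the F1 was ts+ vi+ / ts vi.
The recombinant classes are ts+ vi and ts vi+: 13 + 13 = 26.
Recombination frequency = 26/593 = 0.0438 ≈ 4.4%, i.e. 4.4 centimorgans.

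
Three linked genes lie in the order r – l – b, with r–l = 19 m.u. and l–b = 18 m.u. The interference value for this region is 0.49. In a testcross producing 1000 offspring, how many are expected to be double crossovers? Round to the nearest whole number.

17

Map distances give recombination frequencies of 0.190 and 0.180 for the two intervals.
With interference 0.49 (so coincidence = 0.51), expected double-crossover frequency = 0.190 × 0.180 × 0.51 = 0.01744.
Expected number = 0.01744 × 1000 = 17.44 ≈ 17.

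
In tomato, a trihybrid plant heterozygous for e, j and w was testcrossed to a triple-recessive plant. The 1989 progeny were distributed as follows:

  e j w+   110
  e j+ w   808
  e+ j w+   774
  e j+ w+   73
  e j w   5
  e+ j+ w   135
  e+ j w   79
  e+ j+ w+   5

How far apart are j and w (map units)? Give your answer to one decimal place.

8.1 map units

The two most frequent reciprocal classes, e j+ w and e+ j w+, are the parental types, so the F1 was e j+ w / e+ j w+.
The two rarest classes, e j w and e+ j+ w+, are the double crossovers. Comparing them with the parentals, only the j allele has switched, so j is the middle locus and the order is e – j – w.
Crossovers in the j–w interval produce the single-crossover classes e j+ w+ and e+ j w (73 + 79 = 152) plus the double crossovers (10).
RF(j–w) = (152 + 10) / 1989 = 162/1989 = 0.0814 → 8.1 map units.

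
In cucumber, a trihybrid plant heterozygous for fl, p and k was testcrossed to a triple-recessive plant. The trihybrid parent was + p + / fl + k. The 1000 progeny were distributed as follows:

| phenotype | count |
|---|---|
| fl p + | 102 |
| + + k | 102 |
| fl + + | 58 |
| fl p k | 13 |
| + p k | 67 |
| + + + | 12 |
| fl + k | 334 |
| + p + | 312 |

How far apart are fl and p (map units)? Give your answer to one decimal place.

22.9 map units

The two rarest classes, + + + and fl p k, are the double crossovers. Comparing them with the parentals, only the p allele has switched, so p is the middle locus and the order is k – p – fl.
Crossovers in the p–fl interval produce the single-crossover classes fl p + and + + k (102 + 102 = 204) plus the double crossovers (25).
RF(p–fl) = (204 + 25) / 1000 = 229/1000 = 0.2290 → 22.9 map units.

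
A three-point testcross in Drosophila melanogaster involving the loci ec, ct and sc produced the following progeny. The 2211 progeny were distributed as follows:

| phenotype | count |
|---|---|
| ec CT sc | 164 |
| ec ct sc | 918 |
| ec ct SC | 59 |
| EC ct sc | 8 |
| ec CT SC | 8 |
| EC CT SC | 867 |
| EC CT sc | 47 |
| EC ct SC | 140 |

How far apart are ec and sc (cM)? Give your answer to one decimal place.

5.5 cM

The two most frequent reciprocal classes, ec ct sc and EC CT SC, are the parental types, so the F1 was ec ct sc / EC CT SC.
The two rarest classes, EC ct sc and ec CT SC, are the double crossovers. Comparing them with the parentals, only the ec allele has switched, so ec is the middle locus and the order is ct – ec – sc.
Crossovers in the ec–sc interval produce the single-crossover classes ec ct SC and EC CT sc (59 + 47 = 106) plus the double crossovers (16).
RF(ec–sc) = (106 + 16) / 2211 = 122/2211 = 0.0552 → 5.5 cM.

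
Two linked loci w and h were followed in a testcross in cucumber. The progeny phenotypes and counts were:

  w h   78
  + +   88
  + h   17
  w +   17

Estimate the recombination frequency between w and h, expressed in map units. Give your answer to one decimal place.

17.0 map units

The two most frequent classes, + + (88) and w h (78), are the parental types, so the F1 was + + / w h.
The recombinant classes are + h and w +: 17 + 17 = 34.
Recombination frequency = 34/200 = 0.1700 ≈ 17.0%, i.e. 17.0 map units.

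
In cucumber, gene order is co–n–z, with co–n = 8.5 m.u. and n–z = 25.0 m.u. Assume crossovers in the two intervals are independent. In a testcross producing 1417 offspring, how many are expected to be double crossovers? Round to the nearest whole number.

Map distances give recombination frequencies of 0.085 and 0.250 for the two intervals.
With no interference, expected double-crossover frequency = 0.085 × 0.250 = 0.02125.
Expected number = 0.02125 × 1417 = 30.11 ≈ 30.

30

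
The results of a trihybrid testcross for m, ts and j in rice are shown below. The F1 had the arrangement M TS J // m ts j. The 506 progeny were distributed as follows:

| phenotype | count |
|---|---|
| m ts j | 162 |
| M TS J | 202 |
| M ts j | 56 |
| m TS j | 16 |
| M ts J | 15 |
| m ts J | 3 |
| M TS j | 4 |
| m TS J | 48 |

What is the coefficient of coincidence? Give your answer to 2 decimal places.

The two rarest classes, M TS j and m ts J, are the double crossovers. Comparing them with the parentals, only the j allele has switched, so j is the middle locus and the order is m – j – ts.
m–j: (104 + 7)/506 = 0.2194; j–ts: (31 + 7)/506 = 0.0751.
Expected DCO frequency = 0.2194 × 0.0751 ≈ 0.01648; observed = 7/506 ≈ 0.01383.
Coefficient of coincidence = 0.01383/0.01648 ≈ 0.84.

0.84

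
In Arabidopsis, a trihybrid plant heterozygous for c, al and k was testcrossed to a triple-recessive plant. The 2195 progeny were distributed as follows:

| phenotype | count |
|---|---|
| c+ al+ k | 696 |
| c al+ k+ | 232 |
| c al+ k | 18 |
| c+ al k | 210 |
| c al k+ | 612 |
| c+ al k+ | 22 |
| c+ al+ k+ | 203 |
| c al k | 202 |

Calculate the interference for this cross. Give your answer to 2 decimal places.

0.59

The two most frequent reciprocal classes, c+ al+ k and c al k+, are the parental types, so the F1 was c+ al+ k / c al k+.
The two rarest classes, c al+ k and c+ al k+, are the double crossovers. Comparing them with the parentals, only the c allele has switched, so c is the middle locus and the order is k – c – al.
k–c: (405 + 40)/2195 = 0.2027; c–al: (442 + 40)/2195 = 0.2196.
Expected DCO frequency = 0.2027 × 0.2196 ≈ 0.04451; observed = 40/2195 ≈ 0.01822.
Coefficient of coincidence = 0.01822/0.04451 ≈ 0.41; interference = 1 − 0.41 = 0.59.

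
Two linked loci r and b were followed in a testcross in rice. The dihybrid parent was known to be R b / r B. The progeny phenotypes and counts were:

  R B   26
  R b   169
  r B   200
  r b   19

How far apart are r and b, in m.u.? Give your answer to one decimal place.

The recombinant classes are R B and r b: 26 + 19 = 45.
Recombination frequency = 45/414 = 0.1087 ≈ 10.9%, i.e. 10.9 m.u.

10.9 m.u.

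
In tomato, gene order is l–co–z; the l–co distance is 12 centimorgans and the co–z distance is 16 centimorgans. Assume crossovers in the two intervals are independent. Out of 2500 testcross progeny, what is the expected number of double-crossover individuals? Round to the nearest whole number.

Map distances give recombination frequencies of 0.120 and 0.160 for the two intervals.
With no interference, expected double-crossover frequency = 0.120 × 0.160 = 0.01920.
Expected number = 0.01920 × 2500 = 48.00 ≈ 48.

48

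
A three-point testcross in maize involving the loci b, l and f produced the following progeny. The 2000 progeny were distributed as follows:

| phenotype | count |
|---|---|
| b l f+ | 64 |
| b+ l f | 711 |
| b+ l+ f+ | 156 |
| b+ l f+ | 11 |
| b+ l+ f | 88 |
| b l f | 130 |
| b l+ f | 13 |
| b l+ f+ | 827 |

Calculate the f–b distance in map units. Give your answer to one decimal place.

The two most frequent reciprocal classes, b+ l f and b l+ f+, are the parental types, so the F1 was b+ l f / b l+ f+.
The two rarest classes, b+ l f+ and b l+ f, are the double crossovers. Comparing them with the parentals, only the f allele has switched, so f is the middle locus and the order is l – f – b.
Crossovers in the f–b interval produce the single-crossover classes b l f and b+ l+ f+ (130 + 156 = 286) plus the double crossovers (24).
RF(f–b) = (286 + 24) / 2000 = 310/2000 = 0.1550 → 15.5 map units.

15.5 map units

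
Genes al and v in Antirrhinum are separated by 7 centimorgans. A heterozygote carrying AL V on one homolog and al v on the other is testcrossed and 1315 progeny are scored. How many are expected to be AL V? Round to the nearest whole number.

A map distance of 7 centimorgans corresponds to a recombination frequency of 0.070.
The F1 is AL V / al v, so AL V is a parental gamete class with expected frequency (1 − r)/2 = 0.930/2 = 0.4650.
Expected number = 0.4650 × 1315 = 611.47 ≈ 611.

611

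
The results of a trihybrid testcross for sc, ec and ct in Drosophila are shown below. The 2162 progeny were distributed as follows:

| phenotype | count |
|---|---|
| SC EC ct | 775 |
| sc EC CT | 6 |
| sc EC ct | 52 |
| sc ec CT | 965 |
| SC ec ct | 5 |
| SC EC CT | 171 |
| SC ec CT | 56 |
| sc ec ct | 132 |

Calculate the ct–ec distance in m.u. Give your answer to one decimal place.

The two most frequent reciprocal classes, SC EC ct and sc ec CT, are the parental types, so the F1 was SC EC ct / sc ec CT.
The two rarest classes, SC ec ct and sc EC CT, are the double crossovers. Comparing them with the parentals, only the ec allele has switched, so ec is the middle locus and the order is ct – ec – sc.
Crossovers in the ct–ec interval produce the single-crossover classes SC EC CT and sc ec ct (171 + 132 = 303) plus the double crossovers (11).
RF(ct–ec) = (303 + 11) / 2162 = 314/2162 = 0.1452 → 14.5 m.u.

14.5 m.u.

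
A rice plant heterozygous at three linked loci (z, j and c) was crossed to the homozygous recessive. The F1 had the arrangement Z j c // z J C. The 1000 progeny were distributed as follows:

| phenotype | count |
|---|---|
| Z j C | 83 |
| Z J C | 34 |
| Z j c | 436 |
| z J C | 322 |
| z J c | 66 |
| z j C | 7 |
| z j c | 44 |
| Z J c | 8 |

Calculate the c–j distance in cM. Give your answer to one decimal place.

The two rarest classes, Z J c and z j C, are the double crossovers. Comparing them with the parentals, only the j allele has switched, so j is the middle locus and the order is c – j – z.
Crossovers in the c–j interval produce the single-crossover classes Z j C and z J c (83 + 66 = 149) plus the double crossovers (15).
RF(c–j) = (149 + 15) / 1000 = 164/1000 = 0.1640 → 16.4 cM.

16.4 cM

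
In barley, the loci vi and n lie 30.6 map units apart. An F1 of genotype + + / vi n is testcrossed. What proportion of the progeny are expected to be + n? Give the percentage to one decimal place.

A map distance of 30.6 map units corresponds to a recombination frequency of 0.306.
The F1 is + + / vi n, so + n is a recombinant gamete class with expected frequency r/2 = 0.306/2 = 0.1530.
That is 0.1530 = 15.3% of the progeny.

15.3%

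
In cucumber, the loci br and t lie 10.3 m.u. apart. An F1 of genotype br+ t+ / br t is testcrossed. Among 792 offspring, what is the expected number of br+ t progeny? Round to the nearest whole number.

A map distance of 10.3 m.u. corresponds to a recombination frequency of 0.103.
The F1 is br+ t+ / br t, so br+ t is a recombinant gamete class with expected frequency r/2 = 0.103/2 = 0.0515.
Expected number = 0.0515 × 792 = 40.79 ≈ 41.

41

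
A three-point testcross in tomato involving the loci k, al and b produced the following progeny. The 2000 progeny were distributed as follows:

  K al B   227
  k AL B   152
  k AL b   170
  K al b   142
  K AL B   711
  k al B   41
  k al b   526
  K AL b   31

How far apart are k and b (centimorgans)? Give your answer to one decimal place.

18.3 centimorgans

The two most frequent reciprocal classes, k al b and K AL B, are the parental types, so the F1 was k al b / K AL B.
The two rarest classes, k al B and K AL b, are the double crossovers. Comparing them with the parentals, only the b allele has switched, so b is the middle locus and the order is al – b – k.
Crossovers in the b–k interval produce the single-crossover classes K al b and k AL B (142 + 152 = 294) plus the double crossovers (72).
RF(b–k) = (294 + 72) / 2000 = 366/2000 = 0.1830 → 18.3 centimorgans.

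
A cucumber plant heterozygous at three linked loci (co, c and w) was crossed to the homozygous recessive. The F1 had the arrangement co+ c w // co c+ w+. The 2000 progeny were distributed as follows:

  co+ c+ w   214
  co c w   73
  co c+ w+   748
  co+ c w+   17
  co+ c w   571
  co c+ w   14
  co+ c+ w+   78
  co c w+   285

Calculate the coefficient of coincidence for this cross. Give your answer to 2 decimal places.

0.64

The two rarest classes, co+ c w+ and co c+ w, are the double crossovers. Comparing them with the parentals, only the w allele has switched, so w is the middle locus and the order is co – w – c.
co–w: (151 + 31)/2000 = 0.0910; w–c: (499 + 31)/2000 = 0.2650.
Expected DCO frequency = 0.0910 × 0.2650 ≈ 0.02412; observed = 31/2000 ≈ 0.01550.
Coefficient of coincidence = 0.01550/0.02412 ≈ 0.64.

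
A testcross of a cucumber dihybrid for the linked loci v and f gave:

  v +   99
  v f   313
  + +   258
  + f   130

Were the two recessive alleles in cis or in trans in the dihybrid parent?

cis

The two most frequent classes are + + (258) and v f (313); these are the parental (non-recombinant) types.
So the F1 carried + + on one chromosome and v f on the other — the recessive alleles are on the same chromosome (cis / coupling).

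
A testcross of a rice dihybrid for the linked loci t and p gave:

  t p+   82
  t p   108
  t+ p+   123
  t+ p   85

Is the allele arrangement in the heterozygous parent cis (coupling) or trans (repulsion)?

cis

The two most frequent classes are t+ p+ (123) and t p (108); these are the parental (non-recombinant) types.
So the F1 carried t+ p+ on one chromosome and t p on the other — the recessive alleles are on the same chromosome (cis / coupling).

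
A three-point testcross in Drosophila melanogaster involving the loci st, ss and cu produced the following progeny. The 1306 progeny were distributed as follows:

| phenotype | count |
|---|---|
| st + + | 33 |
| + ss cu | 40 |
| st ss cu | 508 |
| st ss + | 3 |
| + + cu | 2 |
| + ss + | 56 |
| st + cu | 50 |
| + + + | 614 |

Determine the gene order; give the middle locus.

The two most frequent reciprocal classes, + + + and st ss cu, are the parental types, so the F1 was + + + / st ss cu.
The two rarest classes, + + cu and st ss +, are the double crossovers. Comparing them with the parentals, only the cu allele has switched, so cu is the middle locus and the order is st – cu – ss.

cu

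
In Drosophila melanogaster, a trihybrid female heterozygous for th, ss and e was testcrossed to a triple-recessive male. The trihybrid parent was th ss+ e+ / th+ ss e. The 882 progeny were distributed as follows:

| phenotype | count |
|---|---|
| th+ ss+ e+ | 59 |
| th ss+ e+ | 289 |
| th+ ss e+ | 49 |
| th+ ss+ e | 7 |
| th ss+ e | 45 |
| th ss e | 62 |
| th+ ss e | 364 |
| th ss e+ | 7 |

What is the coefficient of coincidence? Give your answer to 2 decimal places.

0.85

The two rarest classes, th ss e+ and th+ ss+ e, are the double crossovers. Comparing them with the parentals, only the ss allele has switched, so ss is the middle locus and the order is th – ss – e.
th–ss: (121 + 14)/882 = 0.1531; ss–e: (94 + 14)/882 = 0.1224.
Expected DCO frequency = 0.1531 × 0.1224 ≈ 0.01874; observed = 14/882 ≈ 0.01587.
Coefficient of coincidence = 0.01587/0.01874 ≈ 0.85.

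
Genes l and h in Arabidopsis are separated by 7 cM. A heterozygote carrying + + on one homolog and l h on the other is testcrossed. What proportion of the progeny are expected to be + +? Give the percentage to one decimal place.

A map distance of 7 cM corresponds to a recombination frequency of 0.070.
The F1 is + + / l h, so + + is a parental gamete class with expected frequency (1 − r)/2 = 0.930/2 = 0.4650.
That is 0.4650 = 46.5% of the progeny.

46.5%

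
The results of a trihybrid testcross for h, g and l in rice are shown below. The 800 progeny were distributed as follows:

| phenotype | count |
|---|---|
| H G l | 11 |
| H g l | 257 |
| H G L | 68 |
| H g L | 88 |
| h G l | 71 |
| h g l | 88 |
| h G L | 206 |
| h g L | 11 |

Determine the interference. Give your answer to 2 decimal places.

0.45

The two most frequent reciprocal classes, H g l and h G L, are the parental types, so the F1 was H g l / h G L.
The two rarest classes, H G l and h g L, are the double crossovers. Comparing them with the parentals, only the g allele has switched, so g is the middle locus and the order is h – g – l.
h–g: (156 + 22)/800 = 0.2225; g–l: (159 + 22)/800 = 0.2263.
Expected DCO frequency = 0.2225 × 0.2263 ≈ 0.05035; observed = 22/800 ≈ 0.02750.
Coefficient of coincidence = 0.02750/0.05035 ≈ 0.55; interference = 1 − 0.55 = 0.45.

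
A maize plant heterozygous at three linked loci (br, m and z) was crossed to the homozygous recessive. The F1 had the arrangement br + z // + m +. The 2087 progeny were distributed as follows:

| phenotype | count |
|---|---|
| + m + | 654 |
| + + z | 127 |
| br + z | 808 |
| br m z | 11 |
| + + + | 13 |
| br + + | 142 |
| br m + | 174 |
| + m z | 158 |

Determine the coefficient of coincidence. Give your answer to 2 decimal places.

0.48

The two rarest classes, br m z and + + +, are the double crossovers. Comparing them with the parentals, only the m allele has switched, so m is the middle locus and the order is z – m – br.
z–m: (300 + 24)/2087 = 0.1552; m–br: (301 + 24)/2087 = 0.1557.
Expected DCO frequency = 0.1552 × 0.1557 ≈ 0.02416; observed = 24/2087 ≈ 0.01150.
Coefficient of coincidence = 0.01150/0.02416 ≈ 0.48.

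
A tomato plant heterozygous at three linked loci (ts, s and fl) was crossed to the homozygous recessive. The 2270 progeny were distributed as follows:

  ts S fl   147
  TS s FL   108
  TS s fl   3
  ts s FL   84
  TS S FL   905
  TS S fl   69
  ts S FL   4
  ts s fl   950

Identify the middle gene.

The two most frequent reciprocal classes, TS S FL and ts s fl, are the parental types, so the F1 was TS S FL / ts s fl.
The two rarest classes, ts S FL and TS s fl, are the double crossovers. Comparing them with the parentals, only the ts allele has switched, so ts is the middle locus and the order is fl – ts – s.

ts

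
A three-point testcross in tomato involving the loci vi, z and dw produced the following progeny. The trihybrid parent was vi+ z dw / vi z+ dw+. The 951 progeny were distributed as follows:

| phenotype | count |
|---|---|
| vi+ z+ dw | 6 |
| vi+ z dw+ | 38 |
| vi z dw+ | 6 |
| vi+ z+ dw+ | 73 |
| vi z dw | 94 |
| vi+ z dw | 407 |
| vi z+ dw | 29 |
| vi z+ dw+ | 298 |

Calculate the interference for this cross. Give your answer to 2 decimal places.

0.19

The two rarest classes, vi+ z+ dw and vi z dw+, are the double crossovers. Comparing them with the parentals, only the z allele has switched, so z is the middle locus and the order is dw – z – vi.
dw–z: (67 + 12)/951 = 0.0831; z–vi: (167 + 12)/951 = 0.1882.
Expected DCO frequency = 0.0831 × 0.1882 ≈ 0.01564; observed = 12/951 ≈ 0.01262.
Coefficient of coincidence = 0.01262/0.01564 ≈ 0.81; interference = 1 − 0.81 = 0.19.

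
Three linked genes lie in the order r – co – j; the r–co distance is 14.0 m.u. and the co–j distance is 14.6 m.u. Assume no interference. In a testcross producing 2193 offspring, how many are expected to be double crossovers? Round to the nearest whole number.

Map distances give recombination frequencies of 0.140 and 0.146 for the two intervals.
With no interference, expected double-crossover frequency = 0.140 × 0.146 = 0.02044.
Expected number = 0.02044 × 2193 = 44.82 ≈ 45.

45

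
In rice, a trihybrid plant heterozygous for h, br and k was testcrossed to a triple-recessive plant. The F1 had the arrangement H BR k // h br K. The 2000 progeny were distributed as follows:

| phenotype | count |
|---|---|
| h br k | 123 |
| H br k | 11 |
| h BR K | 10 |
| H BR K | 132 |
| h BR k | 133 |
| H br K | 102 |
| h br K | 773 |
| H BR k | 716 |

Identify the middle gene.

br

The two rarest classes, H br k and h BR K, are the double crossovers. Comparing them with the parentals, only the br allele has switched, so br is the middle locus and the order is h – br – k.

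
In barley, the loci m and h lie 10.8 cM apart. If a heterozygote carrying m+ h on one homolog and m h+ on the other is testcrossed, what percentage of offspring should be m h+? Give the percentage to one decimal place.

44.6%

A map distance of 10.8 cM corresponds to a recombination frequency of 0.108.
The F1 is m+ h / m h+, so m h+ is a parental gamete class with expected frequency (1 − r)/2 = 0.892/2 = 0.4460.
That is 0.4460 = 44.6% of the progeny.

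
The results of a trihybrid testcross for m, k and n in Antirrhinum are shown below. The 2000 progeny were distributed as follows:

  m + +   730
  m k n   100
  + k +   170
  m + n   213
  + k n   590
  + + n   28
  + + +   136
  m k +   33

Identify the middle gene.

The two most frequent reciprocal classes, m + + and + k n, are the parental types, so the F1 was m + + / + k n.
The two rarest classes, m k + and + + n, are the double crossovers. Comparing them with the parentals, only the k allele has switched, so k is the middle locus and the order is n – k – m.

k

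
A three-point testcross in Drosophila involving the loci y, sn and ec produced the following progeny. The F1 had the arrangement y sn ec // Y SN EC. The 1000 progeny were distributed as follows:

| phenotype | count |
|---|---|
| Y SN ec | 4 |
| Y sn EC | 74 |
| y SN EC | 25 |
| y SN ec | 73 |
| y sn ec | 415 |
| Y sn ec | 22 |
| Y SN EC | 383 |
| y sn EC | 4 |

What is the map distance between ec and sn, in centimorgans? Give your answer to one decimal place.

The two rarest classes, y sn EC and Y SN ec, are the double crossovers. Comparing them with the parentals, only the ec allele has switched, so ec is the middle locus and the order is y – ec – sn.
Crossovers in the ec–sn interval produce the single-crossover classes y SN ec and Y sn EC (73 + 74 = 147) plus the double crossovers (8).
RF(ec–sn) = (147 + 8) / 1000 = 155/1000 = 0.1550 → 15.5 centimorgans.

15.5 centimorgans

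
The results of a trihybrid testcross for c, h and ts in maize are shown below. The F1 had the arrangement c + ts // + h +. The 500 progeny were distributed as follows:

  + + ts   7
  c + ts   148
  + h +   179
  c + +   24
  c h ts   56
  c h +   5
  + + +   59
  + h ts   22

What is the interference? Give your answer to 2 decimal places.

0.19

The two rarest classes, + + ts and c h +, are the double crossovers. Comparing them with the parentals, only the c allele has switched, so c is the middle locus and the order is ts – c – h.
ts–c: (46 + 12)/500 = 0.1160; c–h: (115 + 12)/500 = 0.2540.
Expected DCO frequency = 0.1160 × 0.2540 ≈ 0.02946; observed = 12/500 ≈ 0.02400.
Coefficient of coincidence = 0.02400/0.02946 ≈ 0.81; interference = 1 − 0.81 = 0.19.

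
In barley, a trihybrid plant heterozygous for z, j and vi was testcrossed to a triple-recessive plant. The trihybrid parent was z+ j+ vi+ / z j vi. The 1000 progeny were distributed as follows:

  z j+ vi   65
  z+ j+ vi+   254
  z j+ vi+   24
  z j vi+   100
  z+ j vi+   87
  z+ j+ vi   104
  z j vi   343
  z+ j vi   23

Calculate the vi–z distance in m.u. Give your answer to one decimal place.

25.1 m.u.

The two rarest classes, z j+ vi+ and z+ j vi, are the double crossovers. Comparing them with the parentals, only the z allele has switched, so z is the middle locus and the order is j – z – vi.
Crossovers in the z–vi interval produce the single-crossover classes z+ j+ vi and z j vi+ (104 + 100 = 204) plus the double crossovers (47).
RF(z–vi) = (204 + 47) / 1000 = 251/1000 = 0.2510 → 25.1 m.u.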